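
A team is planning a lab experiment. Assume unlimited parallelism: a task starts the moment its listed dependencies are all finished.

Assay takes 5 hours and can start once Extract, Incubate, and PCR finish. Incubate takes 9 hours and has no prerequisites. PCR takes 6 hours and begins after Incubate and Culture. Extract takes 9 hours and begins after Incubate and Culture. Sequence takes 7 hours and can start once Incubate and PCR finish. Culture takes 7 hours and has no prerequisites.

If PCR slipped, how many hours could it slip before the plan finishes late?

1

Critical path: Incubate→Extract→Assay = 9+9+5 = 23, so the finish is 23 hours.
Longest path through PCR: 22 hours (earliest finish 15, latest finish 16).
So PCR can slip 16 − 15 = 1 hour.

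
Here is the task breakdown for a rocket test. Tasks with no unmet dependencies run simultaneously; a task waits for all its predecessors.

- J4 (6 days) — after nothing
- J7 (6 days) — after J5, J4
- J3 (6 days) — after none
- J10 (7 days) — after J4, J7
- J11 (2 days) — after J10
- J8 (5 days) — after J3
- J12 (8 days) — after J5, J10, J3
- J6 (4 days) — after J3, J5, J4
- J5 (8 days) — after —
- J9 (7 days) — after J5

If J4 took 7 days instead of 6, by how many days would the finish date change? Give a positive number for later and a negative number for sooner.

0

The binding path is J5→J7→J10→J12 = 8+6+7+8 = 29; finish at 29 days.
J4 is off the critical path — its longest chain is 27 days, giving 2 of slack.
That remains the longest chain; total 29 days.
Change in finish: 29 − 29 = +0 days.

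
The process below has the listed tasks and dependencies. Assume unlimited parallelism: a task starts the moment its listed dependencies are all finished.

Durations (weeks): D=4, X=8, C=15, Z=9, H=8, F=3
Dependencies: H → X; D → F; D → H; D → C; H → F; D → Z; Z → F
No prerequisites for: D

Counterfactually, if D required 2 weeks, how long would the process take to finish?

Critical path before the change: D→H→X = 4+8+8 = 20 giving 20 weeks.
D is on the critical path; changing it to 2 makes that path 18 weeks.
No other chain overtakes it, so the finish is 18 weeks.

18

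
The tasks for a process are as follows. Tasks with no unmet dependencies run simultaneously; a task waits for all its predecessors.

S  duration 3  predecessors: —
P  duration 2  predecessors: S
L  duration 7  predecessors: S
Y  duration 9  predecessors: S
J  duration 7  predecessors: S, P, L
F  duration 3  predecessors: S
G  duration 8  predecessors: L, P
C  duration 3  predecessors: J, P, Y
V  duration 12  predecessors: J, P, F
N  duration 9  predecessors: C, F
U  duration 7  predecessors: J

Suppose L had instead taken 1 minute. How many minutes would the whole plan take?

Actual critical path: S→L→J→C→N = 3+7+7+3+9 = 29 ⇒ 29 minutes.
L lies on that path, so at 1 minute the path becomes 23 minutes.
New critical path: S→P→J→C→N = 3+2+7+3+9 = 24 ⇒ 24 minutes.

24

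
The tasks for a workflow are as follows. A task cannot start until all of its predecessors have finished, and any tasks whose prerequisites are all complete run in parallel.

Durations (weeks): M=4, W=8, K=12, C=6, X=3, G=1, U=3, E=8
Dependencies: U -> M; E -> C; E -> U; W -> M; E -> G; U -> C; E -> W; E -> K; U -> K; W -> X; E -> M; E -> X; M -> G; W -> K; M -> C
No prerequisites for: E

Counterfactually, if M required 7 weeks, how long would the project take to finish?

As given, the longest chain is E→W→K = 8+8+12 = 28, so the finish is 28 weeks.
The longest path through M is only 26 weeks, so M has float 2.
Now E→W→M→C = 8+8+7+6 = 29 is longest, so the finish becomes 29 weeks.

29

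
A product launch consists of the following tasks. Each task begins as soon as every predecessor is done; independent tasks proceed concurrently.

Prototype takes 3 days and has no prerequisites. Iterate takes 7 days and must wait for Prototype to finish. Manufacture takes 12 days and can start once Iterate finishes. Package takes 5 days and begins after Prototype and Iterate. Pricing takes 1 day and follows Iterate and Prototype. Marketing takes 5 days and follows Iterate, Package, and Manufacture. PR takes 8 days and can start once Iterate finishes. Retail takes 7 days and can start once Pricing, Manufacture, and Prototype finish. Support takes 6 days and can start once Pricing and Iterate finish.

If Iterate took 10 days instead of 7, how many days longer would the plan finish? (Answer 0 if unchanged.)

3

Actual critical path: Prototype→Iterate→Manufacture→Retail = 3+7+12+7 = 29 ⇒ 29 days.
Iterate is on the critical path; changing it to 10 makes that path 32 days.
That remains the longest chain; total 32 days.
Change in finish: 32 − 29 = +3 days.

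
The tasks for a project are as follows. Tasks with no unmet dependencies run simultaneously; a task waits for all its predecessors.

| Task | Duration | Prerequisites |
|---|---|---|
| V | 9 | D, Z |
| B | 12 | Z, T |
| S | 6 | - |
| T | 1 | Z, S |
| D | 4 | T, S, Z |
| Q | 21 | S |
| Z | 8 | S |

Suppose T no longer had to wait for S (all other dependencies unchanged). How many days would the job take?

With the dependency in place, S→Z→T→D→V = 6+8+1+4+9 = 28 sets the finish at 28 days.
Dropping S→T doesn't change T's earliest start (14); another predecessor still binds.
After: S→Z→T→D→V = 6+8+1+4+9 = 28 → 28 days.

28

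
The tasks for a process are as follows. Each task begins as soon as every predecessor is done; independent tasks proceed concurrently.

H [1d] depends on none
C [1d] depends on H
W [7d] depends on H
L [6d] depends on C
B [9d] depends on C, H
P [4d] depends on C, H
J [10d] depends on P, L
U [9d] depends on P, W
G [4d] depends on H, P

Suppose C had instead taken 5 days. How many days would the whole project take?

22

Actual critical path: H→C→L→J = 1+1+6+10 = 18 ⇒ 18 days.
C is on the critical path; changing it to 5 makes that path 22 days.
That remains the longest chain; total 22 days.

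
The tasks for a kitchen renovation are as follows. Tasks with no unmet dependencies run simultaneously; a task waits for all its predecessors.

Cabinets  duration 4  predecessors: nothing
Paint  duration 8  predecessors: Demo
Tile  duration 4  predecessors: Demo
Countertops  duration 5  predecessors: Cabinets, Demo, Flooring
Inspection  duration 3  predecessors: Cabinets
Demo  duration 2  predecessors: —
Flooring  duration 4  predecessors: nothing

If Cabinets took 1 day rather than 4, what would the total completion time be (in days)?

As given, the longest chain is Demo→Paint = 2+8 = 10, so the finish is 10 days.
The longest path through Cabinets is only 9 days, so Cabinets has float 1.
The critical path is still Demo→Paint; finish is now 10 days.

10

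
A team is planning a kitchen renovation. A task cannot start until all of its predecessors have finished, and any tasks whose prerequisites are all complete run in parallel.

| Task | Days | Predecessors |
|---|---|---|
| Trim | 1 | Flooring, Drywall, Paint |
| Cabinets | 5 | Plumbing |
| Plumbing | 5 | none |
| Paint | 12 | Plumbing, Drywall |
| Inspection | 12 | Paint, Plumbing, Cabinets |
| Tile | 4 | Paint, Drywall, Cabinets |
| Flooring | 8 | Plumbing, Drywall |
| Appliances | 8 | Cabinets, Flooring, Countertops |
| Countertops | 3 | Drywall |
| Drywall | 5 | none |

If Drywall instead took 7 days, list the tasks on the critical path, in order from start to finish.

Baseline: Drywall→Paint→Inspection = 5+12+12 = 29 → 29 days.
Drywall lies on that path, so at 7 days the path becomes 31 days.
The critical path is still Drywall→Paint→Inspection; finish is now 31 days.

Drywall, Paint, Inspection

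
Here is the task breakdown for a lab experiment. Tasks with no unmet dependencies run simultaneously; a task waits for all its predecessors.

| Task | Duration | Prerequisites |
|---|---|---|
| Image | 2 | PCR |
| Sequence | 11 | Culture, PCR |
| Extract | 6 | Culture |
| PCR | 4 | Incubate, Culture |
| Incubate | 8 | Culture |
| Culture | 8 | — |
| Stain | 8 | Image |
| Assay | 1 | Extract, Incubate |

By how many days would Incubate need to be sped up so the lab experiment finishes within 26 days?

5

Current finish: 31 days; target: 26.
Incubate is on every critical path, so each day cut from Incubate cuts the finish by one (this holds down to a finish of 24).
Need 31 − 26 = 5 days off Incubate → Incubate becomes 3 days, finish becomes 26.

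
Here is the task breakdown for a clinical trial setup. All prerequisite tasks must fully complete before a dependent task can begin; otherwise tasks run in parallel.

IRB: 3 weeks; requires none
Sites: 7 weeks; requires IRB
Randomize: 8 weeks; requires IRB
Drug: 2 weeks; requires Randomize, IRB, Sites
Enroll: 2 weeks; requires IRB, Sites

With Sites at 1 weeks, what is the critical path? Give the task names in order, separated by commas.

IRB, Randomize, Drug

The binding path is IRB→Randomize→Drug = 3+8+2 = 13; finish at 13 weeks.
Sites has 1 week of float (longest path through it is 12).
That remains the longest chain; total 13 weeks.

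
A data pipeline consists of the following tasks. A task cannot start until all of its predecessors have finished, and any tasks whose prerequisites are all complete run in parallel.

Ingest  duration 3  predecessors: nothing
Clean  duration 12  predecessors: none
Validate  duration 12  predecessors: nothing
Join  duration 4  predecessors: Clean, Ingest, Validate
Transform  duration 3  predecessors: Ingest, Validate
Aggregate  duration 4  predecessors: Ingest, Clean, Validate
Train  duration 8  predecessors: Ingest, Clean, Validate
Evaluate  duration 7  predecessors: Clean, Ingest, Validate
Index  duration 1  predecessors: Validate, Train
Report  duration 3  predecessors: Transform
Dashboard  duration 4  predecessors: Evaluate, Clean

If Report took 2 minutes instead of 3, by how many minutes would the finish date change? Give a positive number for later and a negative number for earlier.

0

The binding path is Clean→Evaluate→Dashboard = 12+7+4 = 23; finish at 23 minutes.
The longest path through Report is only 18 minutes, so Report has float 5.
That remains the longest chain; total 23 minutes.
Change in finish: 23 − 23 = +0 minutes.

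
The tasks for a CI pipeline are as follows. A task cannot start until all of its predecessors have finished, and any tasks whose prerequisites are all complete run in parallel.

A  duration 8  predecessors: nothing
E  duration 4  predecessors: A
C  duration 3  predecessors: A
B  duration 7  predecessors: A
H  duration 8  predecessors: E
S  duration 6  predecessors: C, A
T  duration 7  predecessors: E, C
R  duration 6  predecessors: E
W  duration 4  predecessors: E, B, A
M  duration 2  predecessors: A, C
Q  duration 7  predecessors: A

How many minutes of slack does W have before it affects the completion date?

1

Critical path: A→E→H = 8+4+8 = 20, so the finish is 20 minutes.
Longest path through W: 19 minutes (earliest finish 19, latest finish 20).
Float = 20 − 19 = 1.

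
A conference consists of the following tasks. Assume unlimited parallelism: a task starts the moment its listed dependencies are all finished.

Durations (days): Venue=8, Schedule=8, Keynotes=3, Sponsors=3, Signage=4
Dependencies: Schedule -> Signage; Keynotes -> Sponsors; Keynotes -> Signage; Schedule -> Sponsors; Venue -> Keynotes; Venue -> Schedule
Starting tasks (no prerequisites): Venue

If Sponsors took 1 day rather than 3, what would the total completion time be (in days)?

The binding path is Venue→Schedule→Signage = 8+8+4 = 20; finish at 20 days.
Sponsors is off the critical path — its longest chain is 19 days, giving 1 of slack.
That remains the longest chain; total 20 days.

20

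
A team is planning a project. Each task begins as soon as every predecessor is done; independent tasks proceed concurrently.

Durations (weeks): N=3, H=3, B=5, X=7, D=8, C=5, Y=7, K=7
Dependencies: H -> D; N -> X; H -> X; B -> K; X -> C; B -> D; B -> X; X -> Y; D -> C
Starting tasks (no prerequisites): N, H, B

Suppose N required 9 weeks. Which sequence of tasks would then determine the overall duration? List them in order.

N, X, Y

As given, the longest chain is B→X→Y = 5+7+7 = 19, so the finish is 19 weeks.
The longest path through N is only 17 weeks, so N has float 2.
The binding chain switches to N→X→Y = 9+7+7 = 23; finish 23 weeks.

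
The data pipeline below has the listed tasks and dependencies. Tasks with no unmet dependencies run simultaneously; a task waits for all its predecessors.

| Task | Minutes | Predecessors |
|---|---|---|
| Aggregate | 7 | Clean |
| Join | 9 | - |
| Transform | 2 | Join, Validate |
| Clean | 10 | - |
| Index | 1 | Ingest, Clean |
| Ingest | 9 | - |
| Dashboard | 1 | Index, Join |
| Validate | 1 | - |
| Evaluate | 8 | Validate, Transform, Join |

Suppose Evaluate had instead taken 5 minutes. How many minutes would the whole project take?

17

Actual critical path: Join→Transform→Evaluate = 9+2+8 = 19 ⇒ 19 minutes.
Since Evaluate is critical, the -3 change carries straight to that chain (now 16 minutes).
The binding chain switches to Clean→Aggregate = 10+7 = 17; finish 17 minutes.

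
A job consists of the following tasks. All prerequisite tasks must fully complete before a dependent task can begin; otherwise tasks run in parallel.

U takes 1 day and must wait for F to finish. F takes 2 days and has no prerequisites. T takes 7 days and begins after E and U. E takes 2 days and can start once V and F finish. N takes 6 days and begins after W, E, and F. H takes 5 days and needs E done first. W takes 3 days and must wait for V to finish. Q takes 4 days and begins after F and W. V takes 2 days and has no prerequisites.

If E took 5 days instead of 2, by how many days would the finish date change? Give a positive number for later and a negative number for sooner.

Actual critical path: F→E→T = 2+2+7 = 11 ⇒ 11 days.
E lies on that path, so at 5 days the path becomes 14 days.
No other chain overtakes it, so the finish is 14 days.
Change in finish: 14 − 11 = +3 days.

3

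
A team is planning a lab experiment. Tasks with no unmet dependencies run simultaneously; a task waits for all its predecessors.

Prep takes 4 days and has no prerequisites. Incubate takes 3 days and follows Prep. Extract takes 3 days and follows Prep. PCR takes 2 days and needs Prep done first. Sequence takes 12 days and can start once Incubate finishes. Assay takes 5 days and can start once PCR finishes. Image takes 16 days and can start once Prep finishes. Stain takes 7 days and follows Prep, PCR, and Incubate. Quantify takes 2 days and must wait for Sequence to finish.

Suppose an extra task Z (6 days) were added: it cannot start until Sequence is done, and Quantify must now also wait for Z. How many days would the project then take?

27

Originally the project takes 21 days.
With Z inserted, Quantify now waits for max(Sequence, Z).
New critical path: Prep→Incubate→Sequence→Z→Quantify = 4+3+12+6+2 = 27 ⇒ 27 days.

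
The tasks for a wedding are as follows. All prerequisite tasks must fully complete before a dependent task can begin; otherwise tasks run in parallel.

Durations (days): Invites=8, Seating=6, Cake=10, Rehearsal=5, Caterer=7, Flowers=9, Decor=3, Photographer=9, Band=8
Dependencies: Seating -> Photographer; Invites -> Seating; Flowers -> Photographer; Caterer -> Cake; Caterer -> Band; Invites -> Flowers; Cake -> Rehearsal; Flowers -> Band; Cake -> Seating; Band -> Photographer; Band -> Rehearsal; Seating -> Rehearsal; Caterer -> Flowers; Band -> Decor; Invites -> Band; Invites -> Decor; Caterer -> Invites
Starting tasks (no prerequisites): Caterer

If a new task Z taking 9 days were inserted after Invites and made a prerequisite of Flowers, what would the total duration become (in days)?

Originally the project takes 41 days.
With Z inserted, Flowers now waits for max(Invites, Caterer, Z).
New critical path: Caterer→Invites→Z→Flowers→Band→Photographer = 7+8+9+9+8+9 = 50 ⇒ 50 days.

50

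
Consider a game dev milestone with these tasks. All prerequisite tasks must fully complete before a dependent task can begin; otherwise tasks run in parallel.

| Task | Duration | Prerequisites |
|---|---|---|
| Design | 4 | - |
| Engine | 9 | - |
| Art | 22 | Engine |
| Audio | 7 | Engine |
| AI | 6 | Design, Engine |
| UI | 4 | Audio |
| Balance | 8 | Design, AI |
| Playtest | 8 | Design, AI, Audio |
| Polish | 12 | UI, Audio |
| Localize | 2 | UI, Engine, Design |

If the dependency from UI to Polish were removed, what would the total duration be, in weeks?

31

Before: longest chain Engine→Audio→UI→Polish = 9+7+4+12 = 32, finish 32.
Without UI→Polish, Polish's earliest start moves from 20 to 16.
After: Engine→Art = 9+22 = 31 → 31 weeks.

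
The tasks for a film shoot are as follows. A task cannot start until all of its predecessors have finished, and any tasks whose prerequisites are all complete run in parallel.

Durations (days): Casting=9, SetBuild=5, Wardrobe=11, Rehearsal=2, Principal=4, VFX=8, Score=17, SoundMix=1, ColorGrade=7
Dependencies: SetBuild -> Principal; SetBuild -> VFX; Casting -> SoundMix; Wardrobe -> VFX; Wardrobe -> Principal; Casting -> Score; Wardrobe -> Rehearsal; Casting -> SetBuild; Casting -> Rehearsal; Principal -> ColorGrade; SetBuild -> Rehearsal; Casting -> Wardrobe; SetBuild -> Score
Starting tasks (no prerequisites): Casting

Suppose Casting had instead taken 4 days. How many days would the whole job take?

26

Critical path before the change: Casting→SetBuild→Score = 9+5+17 = 31 giving 31 days.
Casting lies on that path, so at 4 days the path becomes 26 days.
That remains the longest chain; total 26 days.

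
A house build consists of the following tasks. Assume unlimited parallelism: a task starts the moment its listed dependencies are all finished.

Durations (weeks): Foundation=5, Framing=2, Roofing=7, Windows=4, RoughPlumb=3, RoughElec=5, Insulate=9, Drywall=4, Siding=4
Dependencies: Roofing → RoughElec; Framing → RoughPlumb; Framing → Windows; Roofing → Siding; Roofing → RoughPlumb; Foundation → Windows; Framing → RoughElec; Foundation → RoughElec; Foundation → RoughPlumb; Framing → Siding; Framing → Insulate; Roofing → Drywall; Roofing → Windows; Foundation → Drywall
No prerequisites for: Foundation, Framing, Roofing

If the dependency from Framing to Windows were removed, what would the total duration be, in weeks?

With the dependency in place, Roofing→RoughElec = 7+5 = 12 sets the finish at 12 weeks.
Dropping Framing→Windows doesn't change Windows's earliest start (7); another predecessor still binds.
New critical path: Roofing→RoughElec = 7+5 = 12 ⇒ 12 weeks.

12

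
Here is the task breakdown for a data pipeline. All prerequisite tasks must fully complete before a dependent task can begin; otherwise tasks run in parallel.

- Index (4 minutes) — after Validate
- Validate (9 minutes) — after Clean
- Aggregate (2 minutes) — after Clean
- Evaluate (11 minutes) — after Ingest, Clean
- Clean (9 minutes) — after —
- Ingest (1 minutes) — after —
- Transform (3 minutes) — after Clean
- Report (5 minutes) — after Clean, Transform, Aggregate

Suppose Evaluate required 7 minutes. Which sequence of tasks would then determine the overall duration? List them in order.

The binding path is Clean→Validate→Index = 9+9+4 = 22; finish at 22 minutes.
The longest path through Evaluate is only 20 minutes, so Evaluate has float 2.
No other chain overtakes it, so the finish is 22 minutes.

Clean, Validate, Index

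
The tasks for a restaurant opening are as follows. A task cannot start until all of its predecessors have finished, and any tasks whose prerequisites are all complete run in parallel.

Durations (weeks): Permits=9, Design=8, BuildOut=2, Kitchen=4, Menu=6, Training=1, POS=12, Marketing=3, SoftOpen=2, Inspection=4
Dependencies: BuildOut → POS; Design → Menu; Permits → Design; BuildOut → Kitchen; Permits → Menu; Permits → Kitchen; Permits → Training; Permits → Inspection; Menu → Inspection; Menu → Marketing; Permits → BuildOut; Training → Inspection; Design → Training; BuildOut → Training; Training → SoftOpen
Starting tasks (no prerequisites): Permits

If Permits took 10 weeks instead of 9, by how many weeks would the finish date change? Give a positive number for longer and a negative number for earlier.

1

Critical path before the change: Permits→Design→Menu→Inspection = 9+8+6+4 = 27 giving 27 weeks.
Permits lies on that path, so at 10 weeks the path becomes 28 weeks.
That remains the longest chain; total 28 weeks.
Change in finish: 28 − 27 = +1 weeks.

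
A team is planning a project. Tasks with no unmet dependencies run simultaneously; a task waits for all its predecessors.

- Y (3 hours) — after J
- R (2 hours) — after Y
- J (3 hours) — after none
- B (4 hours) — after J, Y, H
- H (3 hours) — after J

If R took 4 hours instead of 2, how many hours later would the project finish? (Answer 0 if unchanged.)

0

Baseline: J→H→B = 3+3+4 = 10 → 10 hours.
R is off the critical path — its longest chain is 8 hours, giving 2 of slack.
The critical path is still J→H→B; finish is now 10 hours.
Change in finish: 10 − 10 = +0 hours.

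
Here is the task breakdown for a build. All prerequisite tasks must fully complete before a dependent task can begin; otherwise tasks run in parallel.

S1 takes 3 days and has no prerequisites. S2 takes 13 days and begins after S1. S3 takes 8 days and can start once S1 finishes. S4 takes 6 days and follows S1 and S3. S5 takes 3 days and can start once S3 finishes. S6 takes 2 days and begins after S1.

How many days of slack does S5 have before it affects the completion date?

3

The longest chain is S1→S3→S4 = 3+8+6 = 17; overall finish 17 days.
The longest chain containing S5 totals 14 days.
Float = 17 − 14 = 3.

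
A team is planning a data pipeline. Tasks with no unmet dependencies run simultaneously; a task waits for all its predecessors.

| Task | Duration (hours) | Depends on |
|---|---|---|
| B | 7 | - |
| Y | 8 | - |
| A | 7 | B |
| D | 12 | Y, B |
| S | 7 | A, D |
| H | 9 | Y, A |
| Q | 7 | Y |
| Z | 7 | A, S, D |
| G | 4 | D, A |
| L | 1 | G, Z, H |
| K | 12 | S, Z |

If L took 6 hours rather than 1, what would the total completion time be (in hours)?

46

Critical path before the change: Y→D→S→Z→K = 8+12+7+7+12 = 46 giving 46 hours.
The longest path through L is only 35 hours, so L has float 11.
The critical path is still Y→D→S→Z→K; finish is now 46 hours.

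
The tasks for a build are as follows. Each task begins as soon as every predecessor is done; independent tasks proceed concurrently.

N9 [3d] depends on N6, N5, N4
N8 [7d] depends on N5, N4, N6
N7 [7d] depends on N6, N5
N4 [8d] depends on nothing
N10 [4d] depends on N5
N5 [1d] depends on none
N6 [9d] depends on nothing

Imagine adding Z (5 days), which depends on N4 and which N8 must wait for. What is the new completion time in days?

20

Originally the build takes 16 days.
With Z inserted, N8 now waits for max(N5, N4, N6, Z).
New critical path: N4→Z→N8 = 8+5+7 = 20 ⇒ 20 days.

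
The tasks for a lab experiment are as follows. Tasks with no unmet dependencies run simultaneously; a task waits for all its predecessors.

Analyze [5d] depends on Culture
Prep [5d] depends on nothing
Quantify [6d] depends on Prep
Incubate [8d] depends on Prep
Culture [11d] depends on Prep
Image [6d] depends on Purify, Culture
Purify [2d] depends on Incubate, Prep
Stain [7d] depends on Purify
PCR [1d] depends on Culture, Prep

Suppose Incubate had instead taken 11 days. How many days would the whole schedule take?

Critical path before the change: Prep→Incubate→Purify→Stain = 5+8+2+7 = 22 giving 22 days.
Since Incubate is critical, the +3 change carries straight to that chain (now 25 days).
That remains the longest chain; total 25 days.

25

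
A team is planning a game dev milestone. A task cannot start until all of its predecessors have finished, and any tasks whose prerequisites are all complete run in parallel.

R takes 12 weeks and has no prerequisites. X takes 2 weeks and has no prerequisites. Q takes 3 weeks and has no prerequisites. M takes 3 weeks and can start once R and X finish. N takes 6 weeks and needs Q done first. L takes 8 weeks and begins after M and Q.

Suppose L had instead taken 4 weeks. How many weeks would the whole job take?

19

Actual critical path: R→M→L = 12+3+8 = 23 ⇒ 23 weeks.
Since L is critical, the -4 change carries straight to that chain (now 19 weeks).
That remains the longest chain; total 19 weeks.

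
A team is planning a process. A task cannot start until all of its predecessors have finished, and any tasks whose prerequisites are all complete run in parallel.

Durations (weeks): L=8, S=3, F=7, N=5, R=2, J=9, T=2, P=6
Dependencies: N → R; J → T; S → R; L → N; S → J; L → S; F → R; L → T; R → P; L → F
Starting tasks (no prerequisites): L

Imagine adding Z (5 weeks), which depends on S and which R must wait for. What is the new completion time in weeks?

Originally the project takes 23 weeks.
With Z inserted, R now waits for max(S, N, F, Z).
New critical path: L→S→Z→R→P = 8+3+5+2+6 = 24 ⇒ 24 weeks.

24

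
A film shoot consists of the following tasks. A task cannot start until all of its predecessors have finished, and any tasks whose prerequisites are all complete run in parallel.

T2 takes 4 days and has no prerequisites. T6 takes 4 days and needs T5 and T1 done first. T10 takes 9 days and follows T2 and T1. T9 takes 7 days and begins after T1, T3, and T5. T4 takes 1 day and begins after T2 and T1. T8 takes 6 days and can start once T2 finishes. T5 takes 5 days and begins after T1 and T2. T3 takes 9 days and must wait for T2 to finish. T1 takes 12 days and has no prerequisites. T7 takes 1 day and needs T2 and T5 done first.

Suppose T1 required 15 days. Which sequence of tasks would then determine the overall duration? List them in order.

T1, T5, T9

As given, the longest chain is T1→T5→T9 = 12+5+7 = 24, so the finish is 24 days.
Since T1 is critical, the +3 change carries straight to that chain (now 27 days).
That remains the longest chain; total 27 days.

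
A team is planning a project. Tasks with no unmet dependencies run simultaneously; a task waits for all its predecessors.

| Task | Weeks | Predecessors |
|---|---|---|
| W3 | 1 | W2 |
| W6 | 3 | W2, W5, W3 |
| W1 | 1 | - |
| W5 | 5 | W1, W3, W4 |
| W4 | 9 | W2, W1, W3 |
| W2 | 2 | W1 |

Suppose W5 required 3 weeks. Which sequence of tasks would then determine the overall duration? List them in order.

The binding path is W1→W2→W3→W4→W5→W6 = 1+2+1+9+5+3 = 21; finish at 21 weeks.
W5 lies on that path, so at 3 weeks the path becomes 19 weeks.
That remains the longest chain; total 19 weeks.

W1, W2, W3, W4, W5, W6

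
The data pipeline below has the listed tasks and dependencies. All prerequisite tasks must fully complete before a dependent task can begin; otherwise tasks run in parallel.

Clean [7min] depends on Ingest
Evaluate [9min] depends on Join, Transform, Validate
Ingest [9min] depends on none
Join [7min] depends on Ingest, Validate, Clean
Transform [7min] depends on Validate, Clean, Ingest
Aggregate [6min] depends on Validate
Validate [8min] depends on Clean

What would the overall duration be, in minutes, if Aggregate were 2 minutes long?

Actual critical path: Ingest→Clean→Validate→Join→Evaluate = 9+7+8+7+9 = 40 ⇒ 40 minutes.
The longest path through Aggregate is only 30 minutes, so Aggregate has float 10.
No other chain overtakes it, so the finish is 40 minutes.

40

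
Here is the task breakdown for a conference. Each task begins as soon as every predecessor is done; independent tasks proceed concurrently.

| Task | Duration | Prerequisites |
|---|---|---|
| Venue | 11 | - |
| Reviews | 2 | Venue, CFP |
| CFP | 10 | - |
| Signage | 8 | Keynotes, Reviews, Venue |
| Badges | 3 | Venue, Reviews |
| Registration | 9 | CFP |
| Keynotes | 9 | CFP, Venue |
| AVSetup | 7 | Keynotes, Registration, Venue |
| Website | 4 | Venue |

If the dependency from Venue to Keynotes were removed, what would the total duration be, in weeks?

27

Original critical path: Venue→Keynotes→Signage = 11+9+8 = 28 ⇒ 28 weeks.
Without Venue→Keynotes, Keynotes's earliest start moves from 11 to 10.
After: CFP→Keynotes→Signage = 10+9+8 = 27 → 27 weeks.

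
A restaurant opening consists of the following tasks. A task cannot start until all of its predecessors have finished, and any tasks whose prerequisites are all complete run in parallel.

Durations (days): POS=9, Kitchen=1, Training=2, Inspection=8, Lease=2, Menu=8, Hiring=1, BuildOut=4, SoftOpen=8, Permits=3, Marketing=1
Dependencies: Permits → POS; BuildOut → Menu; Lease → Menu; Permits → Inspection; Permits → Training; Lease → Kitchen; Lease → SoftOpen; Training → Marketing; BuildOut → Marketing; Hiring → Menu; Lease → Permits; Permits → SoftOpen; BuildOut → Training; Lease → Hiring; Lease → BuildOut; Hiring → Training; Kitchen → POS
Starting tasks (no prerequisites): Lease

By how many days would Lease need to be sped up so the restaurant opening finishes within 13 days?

Current finish: 14 days; target: 13.
Lease is on every critical path, so each day cut from Lease cuts the finish by one (this holds down to a finish of 13).
Need 14 − 13 = 1 day off Lease → Lease becomes 1 day, finish becomes 13.

1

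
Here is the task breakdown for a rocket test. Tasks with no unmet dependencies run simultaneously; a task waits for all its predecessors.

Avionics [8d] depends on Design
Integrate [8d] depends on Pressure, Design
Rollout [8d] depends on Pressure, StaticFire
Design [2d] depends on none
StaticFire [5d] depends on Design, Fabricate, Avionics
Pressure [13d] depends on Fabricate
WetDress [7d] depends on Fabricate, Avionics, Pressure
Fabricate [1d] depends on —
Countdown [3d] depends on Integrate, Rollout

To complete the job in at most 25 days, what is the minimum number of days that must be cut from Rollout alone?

1

Current finish: 26 days; target: 25.
Rollout is on every critical path, so each day cut from Rollout cuts the finish by one (this holds down to a finish of 25).
Need 26 − 25 = 1 day off Rollout → Rollout becomes 7 days, finish becomes 25.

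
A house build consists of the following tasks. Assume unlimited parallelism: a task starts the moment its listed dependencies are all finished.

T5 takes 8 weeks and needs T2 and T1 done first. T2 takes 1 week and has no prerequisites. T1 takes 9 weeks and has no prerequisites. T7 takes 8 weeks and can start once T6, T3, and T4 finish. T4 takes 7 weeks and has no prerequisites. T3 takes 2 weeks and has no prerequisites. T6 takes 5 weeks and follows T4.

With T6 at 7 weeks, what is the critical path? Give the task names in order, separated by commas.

Actual critical path: T4→T6→T7 = 7+5+8 = 20 ⇒ 20 weeks.
T6 is on the critical path; changing it to 7 makes that path 22 weeks.
That remains the longest chain; total 22 weeks.

T4, T6, T7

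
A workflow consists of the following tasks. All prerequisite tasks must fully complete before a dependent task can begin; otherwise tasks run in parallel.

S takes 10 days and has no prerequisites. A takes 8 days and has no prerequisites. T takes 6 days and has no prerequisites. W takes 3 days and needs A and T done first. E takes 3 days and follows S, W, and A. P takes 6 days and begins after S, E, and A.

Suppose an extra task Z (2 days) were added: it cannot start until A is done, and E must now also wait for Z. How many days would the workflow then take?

20

Originally the workflow takes 20 days.
With Z inserted, E now waits for max(S, W, A, Z).
New critical path: A→W→E→P = 8+3+3+6 = 20 ⇒ 20 days.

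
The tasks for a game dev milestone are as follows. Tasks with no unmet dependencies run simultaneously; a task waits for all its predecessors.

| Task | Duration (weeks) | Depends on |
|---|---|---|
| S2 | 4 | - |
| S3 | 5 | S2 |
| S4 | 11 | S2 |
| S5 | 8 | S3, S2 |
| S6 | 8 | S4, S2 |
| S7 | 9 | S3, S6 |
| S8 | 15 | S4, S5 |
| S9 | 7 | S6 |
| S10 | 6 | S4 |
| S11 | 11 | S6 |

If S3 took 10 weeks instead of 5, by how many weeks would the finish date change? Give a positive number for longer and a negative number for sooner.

Baseline: S2→S4→S6→S11 = 4+11+8+11 = 34 → 34 weeks.
The longest path through S3 is only 32 weeks, so S3 has float 2.
Now S2→S3→S5→S8 = 4+10+8+15 = 37 is longest, so the finish becomes 37 weeks.
Change in finish: 37 − 34 = +3 weeks.

3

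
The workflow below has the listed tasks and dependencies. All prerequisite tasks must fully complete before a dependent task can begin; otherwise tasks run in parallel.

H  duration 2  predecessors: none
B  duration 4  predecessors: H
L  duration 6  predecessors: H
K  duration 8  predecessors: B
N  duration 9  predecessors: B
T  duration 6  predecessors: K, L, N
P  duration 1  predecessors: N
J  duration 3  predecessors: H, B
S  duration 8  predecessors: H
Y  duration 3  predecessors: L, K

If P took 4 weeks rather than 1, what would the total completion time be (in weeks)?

Baseline: H→B→N→T = 2+4+9+6 = 21 → 21 weeks.
The longest path through P is only 16 weeks, so P has float 5.
No other chain overtakes it, so the finish is 21 weeks.

21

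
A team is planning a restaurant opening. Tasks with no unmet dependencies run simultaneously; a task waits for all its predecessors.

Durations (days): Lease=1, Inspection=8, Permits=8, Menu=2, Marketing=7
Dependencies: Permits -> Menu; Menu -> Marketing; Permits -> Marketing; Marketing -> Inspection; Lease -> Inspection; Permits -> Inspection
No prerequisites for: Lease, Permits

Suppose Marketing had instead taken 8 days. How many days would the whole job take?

Actual critical path: Permits→Menu→Marketing→Inspection = 8+2+7+8 = 25 ⇒ 25 days.
Since Marketing is critical, the +1 change carries straight to that chain (now 26 days).
That remains the longest chain; total 26 days.

26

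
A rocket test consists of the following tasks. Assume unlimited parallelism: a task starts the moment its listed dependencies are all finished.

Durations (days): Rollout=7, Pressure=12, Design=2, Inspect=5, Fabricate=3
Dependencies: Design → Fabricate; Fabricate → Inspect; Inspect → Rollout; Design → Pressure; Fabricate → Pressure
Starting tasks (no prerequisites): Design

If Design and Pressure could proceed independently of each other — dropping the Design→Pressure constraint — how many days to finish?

With the dependency in place, Design→Fabricate→Pressure = 2+3+12 = 17 sets the finish at 17 days.
Dropping Design→Pressure doesn't change Pressure's earliest start (5); another predecessor still binds.
The longest chain is now Design→Fabricate→Pressure = 2+3+12 = 17, so the project takes 17 days.

17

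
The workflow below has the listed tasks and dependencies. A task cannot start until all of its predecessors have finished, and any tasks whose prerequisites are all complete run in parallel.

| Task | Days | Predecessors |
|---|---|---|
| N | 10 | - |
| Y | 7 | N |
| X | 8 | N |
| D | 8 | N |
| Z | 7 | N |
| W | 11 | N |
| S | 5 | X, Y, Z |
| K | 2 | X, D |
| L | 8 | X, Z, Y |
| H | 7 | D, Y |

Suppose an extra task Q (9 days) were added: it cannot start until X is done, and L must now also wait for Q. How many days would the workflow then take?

Originally the workflow takes 26 days.
With Q inserted, L now waits for max(X, Z, Y, Q).
New critical path: N→X→Q→L = 10+8+9+8 = 35 ⇒ 35 days.

35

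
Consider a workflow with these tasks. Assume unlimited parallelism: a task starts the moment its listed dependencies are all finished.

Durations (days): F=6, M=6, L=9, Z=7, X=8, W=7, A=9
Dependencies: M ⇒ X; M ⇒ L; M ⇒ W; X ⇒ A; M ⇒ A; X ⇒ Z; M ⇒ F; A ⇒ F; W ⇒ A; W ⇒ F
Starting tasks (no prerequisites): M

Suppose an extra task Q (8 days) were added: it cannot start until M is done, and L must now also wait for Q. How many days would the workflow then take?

Originally the workflow takes 29 days.
With Q inserted, L now waits for max(M, Q).
New critical path: M→X→A→F = 6+8+9+6 = 29 ⇒ 29 days.

29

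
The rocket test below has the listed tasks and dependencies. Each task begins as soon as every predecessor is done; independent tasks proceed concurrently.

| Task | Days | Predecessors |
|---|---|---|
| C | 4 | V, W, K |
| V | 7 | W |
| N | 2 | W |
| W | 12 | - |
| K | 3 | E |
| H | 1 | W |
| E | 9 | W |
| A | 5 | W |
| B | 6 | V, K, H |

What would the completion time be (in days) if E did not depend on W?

25

Original critical path: W→E→K→B = 12+9+3+6 = 30 ⇒ 30 days.
Without W→E, E's earliest start moves from 12 to 0.
The longest chain is now W→V→B = 12+7+6 = 25, so the plan takes 25 days.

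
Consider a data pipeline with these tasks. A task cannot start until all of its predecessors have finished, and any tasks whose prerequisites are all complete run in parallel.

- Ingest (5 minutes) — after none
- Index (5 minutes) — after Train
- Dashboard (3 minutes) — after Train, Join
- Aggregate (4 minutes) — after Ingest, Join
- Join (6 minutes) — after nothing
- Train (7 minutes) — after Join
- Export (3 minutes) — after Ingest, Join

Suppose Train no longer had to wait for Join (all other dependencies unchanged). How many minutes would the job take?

Original critical path: Join→Train→Index = 6+7+5 = 18 ⇒ 18 minutes.
Without Join→Train, Train's earliest start moves from 6 to 0.
The longest chain is now Train→Index = 7+5 = 12, so the job takes 12 minutes.

12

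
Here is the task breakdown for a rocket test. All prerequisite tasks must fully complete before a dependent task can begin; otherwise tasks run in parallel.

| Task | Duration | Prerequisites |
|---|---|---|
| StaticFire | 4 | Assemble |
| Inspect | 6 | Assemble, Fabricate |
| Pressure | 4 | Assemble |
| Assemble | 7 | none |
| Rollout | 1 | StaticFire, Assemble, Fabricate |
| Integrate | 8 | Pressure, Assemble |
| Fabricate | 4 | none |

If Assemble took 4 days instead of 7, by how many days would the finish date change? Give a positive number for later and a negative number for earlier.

The binding path is Assemble→Pressure→Integrate = 7+4+8 = 19; finish at 19 days.
Assemble is on the critical path; changing it to 4 makes that path 16 days.
That remains the longest chain; total 16 days.
Change in finish: 16 − 19 = -3 days.

-3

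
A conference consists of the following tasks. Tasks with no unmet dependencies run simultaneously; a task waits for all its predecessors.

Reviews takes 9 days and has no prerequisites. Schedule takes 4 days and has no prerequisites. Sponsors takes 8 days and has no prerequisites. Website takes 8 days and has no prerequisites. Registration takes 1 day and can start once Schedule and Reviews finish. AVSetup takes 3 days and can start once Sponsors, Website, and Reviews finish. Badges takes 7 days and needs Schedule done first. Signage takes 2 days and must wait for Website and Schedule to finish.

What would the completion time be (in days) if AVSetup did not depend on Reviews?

Before: longest chain Reviews→AVSetup = 9+3 = 12, finish 12.
Without Reviews→AVSetup, AVSetup's earliest start moves from 9 to 8.
The longest chain is now Schedule→Badges = 4+7 = 11, so the schedule takes 11 days.

11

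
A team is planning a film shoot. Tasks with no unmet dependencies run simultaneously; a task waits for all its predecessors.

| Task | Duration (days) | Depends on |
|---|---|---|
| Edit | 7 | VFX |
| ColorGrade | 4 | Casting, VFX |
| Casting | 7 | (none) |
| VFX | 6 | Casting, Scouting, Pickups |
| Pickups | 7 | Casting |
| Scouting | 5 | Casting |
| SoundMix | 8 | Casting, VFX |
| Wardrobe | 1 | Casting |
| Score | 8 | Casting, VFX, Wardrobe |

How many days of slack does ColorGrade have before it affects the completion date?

The longest chain is Casting→Pickups→VFX→Score = 7+7+6+8 = 28; overall finish 28 days.
The longest chain containing ColorGrade totals 24 days.
So ColorGrade can slip 28 − 24 = 4 days.

4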